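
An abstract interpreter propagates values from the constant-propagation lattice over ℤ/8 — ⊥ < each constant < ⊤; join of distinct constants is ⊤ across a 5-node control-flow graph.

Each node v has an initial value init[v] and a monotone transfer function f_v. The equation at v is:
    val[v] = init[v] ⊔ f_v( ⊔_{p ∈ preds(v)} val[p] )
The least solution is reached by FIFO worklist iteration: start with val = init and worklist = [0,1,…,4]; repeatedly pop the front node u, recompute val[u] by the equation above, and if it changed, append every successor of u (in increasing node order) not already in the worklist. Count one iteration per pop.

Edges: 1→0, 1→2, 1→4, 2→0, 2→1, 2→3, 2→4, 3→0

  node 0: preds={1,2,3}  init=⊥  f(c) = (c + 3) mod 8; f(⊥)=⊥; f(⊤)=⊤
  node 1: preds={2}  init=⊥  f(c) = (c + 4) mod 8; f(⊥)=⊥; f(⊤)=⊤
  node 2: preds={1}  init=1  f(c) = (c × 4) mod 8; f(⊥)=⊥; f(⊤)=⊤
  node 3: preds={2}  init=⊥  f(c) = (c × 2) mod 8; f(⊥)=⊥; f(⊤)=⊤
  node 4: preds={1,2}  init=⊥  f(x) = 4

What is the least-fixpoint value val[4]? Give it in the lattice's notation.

4

Worklist (10 pops):
  #1 pop 0: in=1 → 4 (was ⊥); enqueue []
  #2 pop 1: in=1 → 5 (was ⊥); enqueue [0]
  #3 pop 2: in=5 → ⊤ (was 1); enqueue [1]
  #4 pop 3: in=⊤ → ⊤ (was ⊥); enqueue []
  #5 pop 4: in=⊤ → 4 (was ⊥); enqueue []
  #6 pop 0: in=⊤ → ⊤ (was 4); enqueue []
  #7 pop 1: in=⊤ → ⊤ (was 5); enqueue [0,2,4]
  #8 pop 0: in=⊤ → ⊤ (no change)
  #9 pop 2: in=⊤ → ⊤ (no change)
  #10 pop 4: in=⊤ → 4 (no change)

Fixpoint:
  val[0] = ⊤
  val[1] = ⊤
  val[2] = ⊤
  val[3] = ⊤
  val[4] = 4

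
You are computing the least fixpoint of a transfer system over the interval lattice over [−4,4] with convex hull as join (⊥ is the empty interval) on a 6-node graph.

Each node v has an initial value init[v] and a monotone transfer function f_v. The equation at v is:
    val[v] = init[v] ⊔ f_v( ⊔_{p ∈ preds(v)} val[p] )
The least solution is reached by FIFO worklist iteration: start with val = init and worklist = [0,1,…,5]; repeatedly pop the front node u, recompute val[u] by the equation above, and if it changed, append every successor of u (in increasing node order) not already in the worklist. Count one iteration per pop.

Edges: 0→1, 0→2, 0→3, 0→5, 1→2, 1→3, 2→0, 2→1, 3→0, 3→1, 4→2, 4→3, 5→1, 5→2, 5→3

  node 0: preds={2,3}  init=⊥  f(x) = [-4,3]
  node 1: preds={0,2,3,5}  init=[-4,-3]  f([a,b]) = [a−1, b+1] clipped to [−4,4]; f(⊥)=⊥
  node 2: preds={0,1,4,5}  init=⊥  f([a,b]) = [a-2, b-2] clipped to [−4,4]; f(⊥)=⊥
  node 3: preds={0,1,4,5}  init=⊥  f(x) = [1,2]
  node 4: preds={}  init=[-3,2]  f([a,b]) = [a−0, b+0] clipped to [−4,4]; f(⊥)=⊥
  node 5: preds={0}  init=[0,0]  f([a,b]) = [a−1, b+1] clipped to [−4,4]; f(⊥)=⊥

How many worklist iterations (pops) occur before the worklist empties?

10

Iteration log — 10 steps:
  step 1. node 0  ⊔preds=⊥  new=[-4,3]  old=⊥  +wl: 
  step 2. node 1  ⊔preds=[-4,3]  new=[-4,4]  old=[-4,-3]  +wl: 
  step 3. node 2  ⊔preds=[-4,4]  new=[-4,2]  old=⊥  +wl: 0,1
  step 4. node 3  ⊔preds=[-4,4]  new=[1,2]  old=⊥  +wl: 
  step 5. node 4  ⊔preds=⊥  new=[-3,2]  stable
  step 6. node 5  ⊔preds=[-4,3]  new=[-4,4]  old=[0,0]  +wl: 2,3
  step 7. node 0  ⊔preds=[-4,2]  new=[-4,3]  stable
  step 8. node 1  ⊔preds=[-4,4]  new=[-4,4]  stable
  step 9. node 2  ⊔preds=[-4,4]  new=[-4,2]  stable
  step 10. node 3  ⊔preds=[-4,4]  new=[1,2]  stable

Least fixpoint reached:
  node 0: [-4,3]
  node 1: [-4,4]
  node 2: [-4,2]
  node 3: [1,2]
  node 4: [-3,2]
  node 5: [-4,4]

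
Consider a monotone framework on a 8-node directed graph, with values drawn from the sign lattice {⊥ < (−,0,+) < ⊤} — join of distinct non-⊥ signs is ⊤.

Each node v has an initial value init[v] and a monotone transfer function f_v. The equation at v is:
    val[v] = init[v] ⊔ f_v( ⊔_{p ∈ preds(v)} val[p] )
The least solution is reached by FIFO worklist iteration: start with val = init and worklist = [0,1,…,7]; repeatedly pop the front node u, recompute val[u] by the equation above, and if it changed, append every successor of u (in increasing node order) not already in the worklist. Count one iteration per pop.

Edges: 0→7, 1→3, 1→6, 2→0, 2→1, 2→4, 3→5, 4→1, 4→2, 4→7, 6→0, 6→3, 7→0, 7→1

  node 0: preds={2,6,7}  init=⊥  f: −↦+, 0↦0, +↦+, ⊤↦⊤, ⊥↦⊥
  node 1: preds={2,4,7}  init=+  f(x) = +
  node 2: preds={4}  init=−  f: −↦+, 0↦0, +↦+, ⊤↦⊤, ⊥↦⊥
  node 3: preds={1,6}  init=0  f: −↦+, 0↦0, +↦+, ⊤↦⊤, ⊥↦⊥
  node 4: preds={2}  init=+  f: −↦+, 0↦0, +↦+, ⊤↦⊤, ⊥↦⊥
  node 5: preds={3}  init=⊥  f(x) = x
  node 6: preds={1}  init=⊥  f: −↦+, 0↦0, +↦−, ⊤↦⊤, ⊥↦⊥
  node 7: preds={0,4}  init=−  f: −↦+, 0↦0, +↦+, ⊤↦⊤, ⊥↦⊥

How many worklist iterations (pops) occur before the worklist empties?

13

Worklist (13 pops):
  #1 pop 0: in=− → + (was ⊥); enqueue []
  #2 pop 1: in=⊤ → + (no change)
  #3 pop 2: in=+ → ⊤ (was −); enqueue [0,1]
  #4 pop 3: in=+ → ⊤ (was 0); enqueue []
  #5 pop 4: in=⊤ → ⊤ (was +); enqueue [2]
  #6 pop 5: in=⊤ → ⊤ (was ⊥); enqueue []
  #7 pop 6: in=+ → − (was ⊥); enqueue [3]
  #8 pop 7: in=⊤ → ⊤ (was −); enqueue []
  #9 pop 0: in=⊤ → ⊤ (was +); enqueue [7]
  #10 pop 1: in=⊤ → + (no change)
  #11 pop 2: in=⊤ → ⊤ (no change)
  #12 pop 3: in=⊤ → ⊤ (no change)
  #13 pop 7: in=⊤ → ⊤ (no change)

Fixpoint:
  val[0] = ⊤
  val[1] = +
  val[2] = ⊤
  val[3] = ⊤
  val[4] = ⊤
  val[5] = ⊤
  val[6] = −
  val[7] = ⊤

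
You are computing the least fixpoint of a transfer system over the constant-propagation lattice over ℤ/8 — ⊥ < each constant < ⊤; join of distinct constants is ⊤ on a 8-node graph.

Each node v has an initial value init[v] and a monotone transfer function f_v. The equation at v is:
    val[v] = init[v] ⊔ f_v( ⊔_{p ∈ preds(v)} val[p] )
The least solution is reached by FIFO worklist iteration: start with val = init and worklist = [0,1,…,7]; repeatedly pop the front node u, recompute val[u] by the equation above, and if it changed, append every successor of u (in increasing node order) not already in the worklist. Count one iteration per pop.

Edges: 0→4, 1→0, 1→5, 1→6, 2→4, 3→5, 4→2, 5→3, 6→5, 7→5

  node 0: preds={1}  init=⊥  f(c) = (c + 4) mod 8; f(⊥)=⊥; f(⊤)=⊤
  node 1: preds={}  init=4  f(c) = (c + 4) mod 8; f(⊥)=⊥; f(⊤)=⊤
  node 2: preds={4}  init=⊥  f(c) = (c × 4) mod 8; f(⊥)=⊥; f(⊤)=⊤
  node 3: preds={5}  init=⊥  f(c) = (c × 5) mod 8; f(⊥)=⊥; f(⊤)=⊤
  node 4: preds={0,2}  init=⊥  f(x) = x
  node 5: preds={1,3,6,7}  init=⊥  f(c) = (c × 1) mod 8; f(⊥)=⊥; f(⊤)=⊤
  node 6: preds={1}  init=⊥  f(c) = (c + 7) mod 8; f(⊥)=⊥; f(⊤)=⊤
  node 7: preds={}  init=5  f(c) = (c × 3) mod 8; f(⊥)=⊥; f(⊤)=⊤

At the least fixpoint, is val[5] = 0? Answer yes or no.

Trace (12 dequeues):
  [1] u=0 | in 4 | out 0 | prev ⊥ | push {}
  [2] u=1 | in ⊥ | out 4 | ==
  [3] u=2 | in ⊥ | out ⊥ | ==
  [4] u=3 | in ⊥ | out ⊥ | ==
  [5] u=4 | in 0 | out 0 | prev ⊥ | push {2}
  [6] u=5 | in ⊤ | out ⊤ | prev ⊥ | push {3}
  [7] u=6 | in 4 | out 3 | prev ⊥ | push {5}
  [8] u=7 | in ⊥ | out 5 | ==
  [9] u=2 | in 0 | out 0 | prev ⊥ | push {4}
  [10] u=3 | in ⊤ | out ⊤ | prev ⊥ | push {}
  [11] u=5 | in ⊤ | out ⊤ | ==
  [12] u=4 | in 0 | out 0 | ==

Converged values:
  [0] 0
  [1] 4
  [2] 0
  [3] ⊤
  [4] 0
  [5] ⊤
  [6] 3
  [7] 5

no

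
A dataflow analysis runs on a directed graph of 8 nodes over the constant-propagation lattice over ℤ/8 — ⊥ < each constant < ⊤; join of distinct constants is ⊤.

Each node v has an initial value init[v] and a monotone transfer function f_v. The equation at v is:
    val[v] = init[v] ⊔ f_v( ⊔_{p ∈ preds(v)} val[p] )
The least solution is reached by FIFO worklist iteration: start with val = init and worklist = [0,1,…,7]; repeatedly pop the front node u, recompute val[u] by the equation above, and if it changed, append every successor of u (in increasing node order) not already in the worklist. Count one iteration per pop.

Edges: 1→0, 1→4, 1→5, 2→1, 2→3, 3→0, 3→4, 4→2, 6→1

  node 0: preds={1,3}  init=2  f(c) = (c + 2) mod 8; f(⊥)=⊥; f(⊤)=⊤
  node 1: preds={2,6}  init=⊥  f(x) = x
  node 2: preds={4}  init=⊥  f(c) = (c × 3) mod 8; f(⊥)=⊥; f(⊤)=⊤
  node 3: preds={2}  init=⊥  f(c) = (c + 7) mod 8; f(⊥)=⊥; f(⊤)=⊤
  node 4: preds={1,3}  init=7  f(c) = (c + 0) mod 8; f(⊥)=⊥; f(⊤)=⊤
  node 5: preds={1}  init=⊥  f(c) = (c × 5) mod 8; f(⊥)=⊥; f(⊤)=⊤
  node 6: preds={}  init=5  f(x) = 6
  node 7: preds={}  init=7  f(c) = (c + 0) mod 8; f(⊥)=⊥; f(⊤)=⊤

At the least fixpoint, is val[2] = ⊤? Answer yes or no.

yes

Worklist (18 pops):
  #1 pop 0: in=⊥ → 2 (no change)
  #2 pop 1: in=5 → 5 (was ⊥); enqueue [0]
  #3 pop 2: in=7 → 5 (was ⊥); enqueue [1]
  #4 pop 3: in=5 → 4 (was ⊥); enqueue []
  #5 pop 4: in=⊤ → ⊤ (was 7); enqueue [2]
  #6 pop 5: in=5 → 1 (was ⊥); enqueue []
  #7 pop 6: in=⊥ → ⊤ (was 5); enqueue []
  #8 pop 7: in=⊥ → 7 (no change)
  #9 pop 0: in=⊤ → ⊤ (was 2); enqueue []
  #10 pop 1: in=⊤ → ⊤ (was 5); enqueue [0,4,5]
  #11 pop 2: in=⊤ → ⊤ (was 5); enqueue [1,3]
  #12 pop 0: in=⊤ → ⊤ (no change)
  #13 pop 4: in=⊤ → ⊤ (no change)
  #14 pop 5: in=⊤ → ⊤ (was 1); enqueue []
  #15 pop 1: in=⊤ → ⊤ (no change)
  #16 pop 3: in=⊤ → ⊤ (was 4); enqueue [0,4]
  #17 pop 0: in=⊤ → ⊤ (no change)
  #18 pop 4: in=⊤ → ⊤ (no change)

Fixpoint:
  val[0] = ⊤
  val[1] = ⊤
  val[2] = ⊤
  val[3] = ⊤
  val[4] = ⊤
  val[5] = ⊤
  val[6] = ⊤
  val[7] = 7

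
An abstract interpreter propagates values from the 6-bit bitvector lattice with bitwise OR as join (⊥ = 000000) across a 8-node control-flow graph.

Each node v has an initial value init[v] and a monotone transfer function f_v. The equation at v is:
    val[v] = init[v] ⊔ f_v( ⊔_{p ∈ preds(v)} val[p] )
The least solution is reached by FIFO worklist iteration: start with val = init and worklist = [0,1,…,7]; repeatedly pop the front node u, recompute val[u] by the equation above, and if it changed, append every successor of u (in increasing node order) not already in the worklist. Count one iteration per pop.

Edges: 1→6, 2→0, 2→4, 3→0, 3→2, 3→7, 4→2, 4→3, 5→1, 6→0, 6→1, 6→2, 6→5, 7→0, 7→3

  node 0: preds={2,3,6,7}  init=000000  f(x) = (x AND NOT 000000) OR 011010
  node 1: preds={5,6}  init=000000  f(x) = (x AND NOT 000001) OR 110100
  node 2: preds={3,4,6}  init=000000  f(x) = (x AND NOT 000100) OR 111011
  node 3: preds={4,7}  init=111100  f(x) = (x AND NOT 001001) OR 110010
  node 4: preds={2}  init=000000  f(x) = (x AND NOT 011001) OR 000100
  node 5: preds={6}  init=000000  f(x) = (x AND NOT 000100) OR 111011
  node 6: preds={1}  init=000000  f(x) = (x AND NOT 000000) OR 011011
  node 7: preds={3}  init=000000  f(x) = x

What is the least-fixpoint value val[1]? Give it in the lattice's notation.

Trace (14 dequeues):
  [1] u=0 | in 111100 | out 111110 | prev 000000 | push {}
  [2] u=1 | in 000000 | out 110100 | prev 000000 | push {}
  [3] u=2 | in 111100 | out 111011 | prev 000000 | push {0}
  [4] u=3 | in 000000 | out 111110 | prev 111100 | push {2}
  [5] u=4 | in 111011 | out 100110 | prev 000000 | push {3}
  [6] u=5 | in 000000 | out 111011 | prev 000000 | push {1}
  [7] u=6 | in 110100 | out 111111 | prev 000000 | push {5}
  [8] u=7 | in 111110 | out 111110 | prev 000000 | push {}
  [9] u=0 | in 111111 | out 111111 | prev 111110 | push {}
  [10] u=2 | in 111111 | out 111011 | ==
  [11] u=3 | in 111110 | out 111110 | ==
  [12] u=1 | in 111111 | out 111110 | prev 110100 | push {6}
  [13] u=5 | in 111111 | out 111011 | ==
  [14] u=6 | in 111110 | out 111111 | ==

Converged values:
  [0] 111111
  [1] 111110
  [2] 111011
  [3] 111110
  [4] 100110
  [5] 111011
  [6] 111111
  [7] 111110

111110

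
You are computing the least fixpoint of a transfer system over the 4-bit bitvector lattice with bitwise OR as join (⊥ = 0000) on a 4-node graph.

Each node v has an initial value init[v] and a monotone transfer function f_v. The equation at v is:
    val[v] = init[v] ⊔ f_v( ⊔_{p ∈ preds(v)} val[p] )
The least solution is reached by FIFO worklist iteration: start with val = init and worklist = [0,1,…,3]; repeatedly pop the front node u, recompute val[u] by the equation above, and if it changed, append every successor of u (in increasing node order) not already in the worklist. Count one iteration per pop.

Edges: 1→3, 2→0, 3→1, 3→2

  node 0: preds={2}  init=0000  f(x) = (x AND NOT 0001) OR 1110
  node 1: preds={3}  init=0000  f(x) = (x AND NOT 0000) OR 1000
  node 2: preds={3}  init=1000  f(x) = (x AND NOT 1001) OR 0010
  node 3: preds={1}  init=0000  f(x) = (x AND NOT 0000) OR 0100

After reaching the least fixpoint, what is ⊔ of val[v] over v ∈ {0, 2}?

1110

Iteration log — 9 steps:
  step 1. node 0  ⊔preds=1000  new=1110  old=0000  +wl: 
  step 2. node 1  ⊔preds=0000  new=1000  old=0000  +wl: 
  step 3. node 2  ⊔preds=0000  new=1010  old=1000  +wl: 0
  step 4. node 3  ⊔preds=1000  new=1100  old=0000  +wl: 1,2
  step 5. node 0  ⊔preds=1010  new=1110  stable
  step 6. node 1  ⊔preds=1100  new=1100  old=1000  +wl: 3
  step 7. node 2  ⊔preds=1100  new=1110  old=1010  +wl: 0
  step 8. node 3  ⊔preds=1100  new=1100  stable
  step 9. node 0  ⊔preds=1110  new=1110  stable

Least fixpoint reached:
  node 0: 1110
  node 1: 1100
  node 2: 1110
  node 3: 1100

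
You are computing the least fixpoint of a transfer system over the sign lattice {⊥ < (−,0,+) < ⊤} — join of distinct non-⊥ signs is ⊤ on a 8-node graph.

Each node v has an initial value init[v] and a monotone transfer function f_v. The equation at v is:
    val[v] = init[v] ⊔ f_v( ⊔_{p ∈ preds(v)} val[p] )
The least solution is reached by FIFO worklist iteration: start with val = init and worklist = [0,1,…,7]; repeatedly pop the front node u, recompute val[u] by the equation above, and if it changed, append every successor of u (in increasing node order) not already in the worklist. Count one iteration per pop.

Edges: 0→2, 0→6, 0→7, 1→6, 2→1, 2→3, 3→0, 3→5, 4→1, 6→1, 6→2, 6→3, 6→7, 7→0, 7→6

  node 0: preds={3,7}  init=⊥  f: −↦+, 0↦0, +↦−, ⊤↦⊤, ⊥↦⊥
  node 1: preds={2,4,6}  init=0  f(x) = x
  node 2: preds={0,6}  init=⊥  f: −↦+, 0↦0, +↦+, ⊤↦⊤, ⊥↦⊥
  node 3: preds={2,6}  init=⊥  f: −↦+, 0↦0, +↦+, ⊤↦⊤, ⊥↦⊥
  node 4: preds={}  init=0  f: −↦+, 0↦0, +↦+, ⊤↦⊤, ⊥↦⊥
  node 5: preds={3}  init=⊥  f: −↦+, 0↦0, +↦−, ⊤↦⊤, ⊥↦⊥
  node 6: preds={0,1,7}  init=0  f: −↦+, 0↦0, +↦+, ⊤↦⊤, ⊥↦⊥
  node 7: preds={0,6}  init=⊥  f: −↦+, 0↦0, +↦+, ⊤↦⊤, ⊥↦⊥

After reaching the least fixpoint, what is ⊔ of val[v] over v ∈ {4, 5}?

Iteration log — 13 steps:
  step 1. node 0  ⊔preds=⊥  new=⊥  stable
  step 2. node 1  ⊔preds=0  new=0  stable
  step 3. node 2  ⊔preds=0  new=0  old=⊥  +wl: 1
  step 4. node 3  ⊔preds=0  new=0  old=⊥  +wl: 0
  step 5. node 4  ⊔preds=⊥  new=0  stable
  step 6. node 5  ⊔preds=0  new=0  old=⊥  +wl: 
  step 7. node 6  ⊔preds=0  new=0  stable
  step 8. node 7  ⊔preds=0  new=0  old=⊥  +wl: 6
  step 9. node 1  ⊔preds=0  new=0  stable
  step 10. node 0  ⊔preds=0  new=0  old=⊥  +wl: 2,7
  step 11. node 6  ⊔preds=0  new=0  stable
  step 12. node 2  ⊔preds=0  new=0  stable
  step 13. node 7  ⊔preds=0  new=0  stable

Least fixpoint reached:
  node 0: 0
  node 1: 0
  node 2: 0
  node 3: 0
  node 4: 0
  node 5: 0
  node 6: 0
  node 7: 0

0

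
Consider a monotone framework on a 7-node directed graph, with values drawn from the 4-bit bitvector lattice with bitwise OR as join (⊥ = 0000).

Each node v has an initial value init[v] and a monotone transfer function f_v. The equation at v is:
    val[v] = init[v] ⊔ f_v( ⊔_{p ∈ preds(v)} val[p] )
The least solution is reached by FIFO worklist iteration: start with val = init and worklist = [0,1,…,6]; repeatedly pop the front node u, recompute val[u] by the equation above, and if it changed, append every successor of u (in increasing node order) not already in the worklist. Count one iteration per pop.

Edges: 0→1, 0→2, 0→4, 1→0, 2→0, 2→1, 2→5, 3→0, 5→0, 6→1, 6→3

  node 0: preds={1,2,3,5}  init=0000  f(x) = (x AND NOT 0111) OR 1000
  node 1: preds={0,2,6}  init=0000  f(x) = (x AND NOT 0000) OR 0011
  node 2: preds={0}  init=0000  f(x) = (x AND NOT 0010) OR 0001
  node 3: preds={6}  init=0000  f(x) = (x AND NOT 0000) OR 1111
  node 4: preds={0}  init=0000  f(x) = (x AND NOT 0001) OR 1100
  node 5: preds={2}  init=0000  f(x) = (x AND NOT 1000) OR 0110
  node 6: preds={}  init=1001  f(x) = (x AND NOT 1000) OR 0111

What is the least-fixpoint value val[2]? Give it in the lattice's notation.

1001

Trace (11 dequeues):
  [1] u=0 | in 0000 | out 1000 | prev 0000 | push {}
  [2] u=1 | in 1001 | out 1011 | prev 0000 | push {0}
  [3] u=2 | in 1000 | out 1001 | prev 0000 | push {1}
  [4] u=3 | in 1001 | out 1111 | prev 0000 | push {}
  [5] u=4 | in 1000 | out 1100 | prev 0000 | push {}
  [6] u=5 | in 1001 | out 0111 | prev 0000 | push {}
  [7] u=6 | in 0000 | out 1111 | prev 1001 | push {3}
  [8] u=0 | in 1111 | out 1000 | ==
  [9] u=1 | in 1111 | out 1111 | prev 1011 | push {0}
  [10] u=3 | in 1111 | out 1111 | ==
  [11] u=0 | in 1111 | out 1000 | ==

Converged values:
  [0] 1000
  [1] 1111
  [2] 1001
  [3] 1111
  [4] 1100
  [5] 0111
  [6] 1111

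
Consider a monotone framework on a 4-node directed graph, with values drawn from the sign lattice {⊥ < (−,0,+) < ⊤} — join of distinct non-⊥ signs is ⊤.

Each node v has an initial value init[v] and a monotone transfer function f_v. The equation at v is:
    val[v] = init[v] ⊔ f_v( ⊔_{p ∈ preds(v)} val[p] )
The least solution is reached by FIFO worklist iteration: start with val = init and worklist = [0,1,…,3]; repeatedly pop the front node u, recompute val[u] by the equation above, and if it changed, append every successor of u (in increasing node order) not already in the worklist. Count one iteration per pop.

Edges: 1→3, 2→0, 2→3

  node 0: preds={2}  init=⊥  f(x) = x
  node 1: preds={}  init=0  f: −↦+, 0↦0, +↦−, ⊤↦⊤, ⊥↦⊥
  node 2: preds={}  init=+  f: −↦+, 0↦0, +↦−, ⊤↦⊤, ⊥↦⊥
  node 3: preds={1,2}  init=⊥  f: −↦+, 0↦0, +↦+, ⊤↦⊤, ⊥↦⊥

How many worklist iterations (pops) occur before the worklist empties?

Iteration log — 4 steps:
  step 1. node 0  ⊔preds=+  new=+  old=⊥  +wl: 
  step 2. node 1  ⊔preds=⊥  new=0  stable
  step 3. node 2  ⊔preds=⊥  new=+  stable
  step 4. node 3  ⊔preds=⊤  new=⊤  old=⊥  +wl: 

Least fixpoint reached:
  node 0: +
  node 1: 0
  node 2: +
  node 3: ⊤

4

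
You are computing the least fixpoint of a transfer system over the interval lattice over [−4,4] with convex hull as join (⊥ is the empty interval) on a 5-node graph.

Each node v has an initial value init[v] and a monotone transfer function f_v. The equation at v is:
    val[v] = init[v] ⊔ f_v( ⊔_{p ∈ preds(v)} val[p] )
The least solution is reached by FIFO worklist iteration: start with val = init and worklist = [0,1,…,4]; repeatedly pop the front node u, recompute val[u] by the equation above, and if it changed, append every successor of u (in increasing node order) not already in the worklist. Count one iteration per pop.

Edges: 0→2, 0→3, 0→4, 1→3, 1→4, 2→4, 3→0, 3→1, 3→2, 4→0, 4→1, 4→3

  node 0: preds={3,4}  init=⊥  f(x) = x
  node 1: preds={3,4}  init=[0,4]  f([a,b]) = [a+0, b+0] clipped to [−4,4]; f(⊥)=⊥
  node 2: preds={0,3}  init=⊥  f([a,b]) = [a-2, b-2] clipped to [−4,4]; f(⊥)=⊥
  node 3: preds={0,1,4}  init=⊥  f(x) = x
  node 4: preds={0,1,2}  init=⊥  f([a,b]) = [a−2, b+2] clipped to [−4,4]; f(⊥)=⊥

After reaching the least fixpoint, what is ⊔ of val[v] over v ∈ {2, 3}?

[-4,4]

Worklist (18 pops):
  #1 pop 0: in=⊥ → ⊥ (no change)
  #2 pop 1: in=⊥ → [0,4] (no change)
  #3 pop 2: in=⊥ → ⊥ (no change)
  #4 pop 3: in=[0,4] → [0,4] (was ⊥); enqueue [0,1,2]
  #5 pop 4: in=[0,4] → [-2,4] (was ⊥); enqueue [3]
  #6 pop 0: in=[-2,4] → [-2,4] (was ⊥); enqueue [4]
  #7 pop 1: in=[-2,4] → [-2,4] (was [0,4]); enqueue []
  #8 pop 2: in=[-2,4] → [-4,2] (was ⊥); enqueue []
  #9 pop 3: in=[-2,4] → [-2,4] (was [0,4]); enqueue [0,1,2]
  #10 pop 4: in=[-4,4] → [-4,4] (was [-2,4]); enqueue [3]
  #11 pop 0: in=[-4,4] → [-4,4] (was [-2,4]); enqueue [4]
  #12 pop 1: in=[-4,4] → [-4,4] (was [-2,4]); enqueue []
  #13 pop 2: in=[-4,4] → [-4,2] (no change)
  #14 pop 3: in=[-4,4] → [-4,4] (was [-2,4]); enqueue [0,1,2]
  #15 pop 4: in=[-4,4] → [-4,4] (no change)
  #16 pop 0: in=[-4,4] → [-4,4] (no change)
  #17 pop 1: in=[-4,4] → [-4,4] (no change)
  #18 pop 2: in=[-4,4] → [-4,2] (no change)

Fixpoint:
  val[0] = [-4,4]
  val[1] = [-4,4]
  val[2] = [-4,2]
  val[3] = [-4,4]
  val[4] = [-4,4]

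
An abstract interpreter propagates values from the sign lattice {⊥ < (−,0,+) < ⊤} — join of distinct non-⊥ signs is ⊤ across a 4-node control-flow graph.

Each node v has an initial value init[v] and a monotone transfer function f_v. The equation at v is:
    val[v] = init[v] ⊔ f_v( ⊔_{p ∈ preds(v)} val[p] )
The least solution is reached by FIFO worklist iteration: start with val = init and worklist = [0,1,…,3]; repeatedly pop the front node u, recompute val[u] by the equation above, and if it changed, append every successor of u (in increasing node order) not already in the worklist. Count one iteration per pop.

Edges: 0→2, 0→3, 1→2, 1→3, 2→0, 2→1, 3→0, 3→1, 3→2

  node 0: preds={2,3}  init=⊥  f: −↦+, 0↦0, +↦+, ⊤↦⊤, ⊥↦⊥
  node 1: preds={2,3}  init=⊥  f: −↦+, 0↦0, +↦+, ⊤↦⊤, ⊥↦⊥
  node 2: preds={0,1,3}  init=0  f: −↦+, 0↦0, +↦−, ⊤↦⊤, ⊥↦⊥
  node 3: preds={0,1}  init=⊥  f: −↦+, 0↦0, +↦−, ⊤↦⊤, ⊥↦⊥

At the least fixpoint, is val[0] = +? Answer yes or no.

Worklist (7 pops):
  #1 pop 0: in=0 → 0 (was ⊥); enqueue []
  #2 pop 1: in=0 → 0 (was ⊥); enqueue []
  #3 pop 2: in=0 → 0 (no change)
  #4 pop 3: in=0 → 0 (was ⊥); enqueue [0,1,2]
  #5 pop 0: in=0 → 0 (no change)
  #6 pop 1: in=0 → 0 (no change)
  #7 pop 2: in=0 → 0 (no change)

Fixpoint:
  val[0] = 0
  val[1] = 0
  val[2] = 0
  val[3] = 0

no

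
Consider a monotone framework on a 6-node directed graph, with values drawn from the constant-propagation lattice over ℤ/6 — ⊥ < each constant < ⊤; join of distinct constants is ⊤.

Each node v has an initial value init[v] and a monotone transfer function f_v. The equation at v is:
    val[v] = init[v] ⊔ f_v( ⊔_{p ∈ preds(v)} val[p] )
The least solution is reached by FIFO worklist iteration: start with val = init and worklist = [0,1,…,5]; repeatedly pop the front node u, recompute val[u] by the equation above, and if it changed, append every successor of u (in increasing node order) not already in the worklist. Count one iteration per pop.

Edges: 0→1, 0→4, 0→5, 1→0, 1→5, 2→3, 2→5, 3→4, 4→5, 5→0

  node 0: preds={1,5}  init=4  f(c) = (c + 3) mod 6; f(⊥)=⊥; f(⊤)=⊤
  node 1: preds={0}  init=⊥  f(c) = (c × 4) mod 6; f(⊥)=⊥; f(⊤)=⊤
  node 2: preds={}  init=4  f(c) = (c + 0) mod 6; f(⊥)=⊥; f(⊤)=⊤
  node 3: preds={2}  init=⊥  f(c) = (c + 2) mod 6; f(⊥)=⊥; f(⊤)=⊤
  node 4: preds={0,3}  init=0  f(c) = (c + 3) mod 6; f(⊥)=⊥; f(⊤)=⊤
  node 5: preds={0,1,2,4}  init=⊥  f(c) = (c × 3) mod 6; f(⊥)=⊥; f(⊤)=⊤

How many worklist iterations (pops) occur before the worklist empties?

Trace (11 dequeues):
  [1] u=0 | in ⊥ | out 4 | ==
  [2] u=1 | in 4 | out 4 | prev ⊥ | push {0}
  [3] u=2 | in ⊥ | out 4 | ==
  [4] u=3 | in 4 | out 0 | prev ⊥ | push {}
  [5] u=4 | in ⊤ | out ⊤ | prev 0 | push {}
  [6] u=5 | in ⊤ | out ⊤ | prev ⊥ | push {}
  [7] u=0 | in ⊤ | out ⊤ | prev 4 | push {1,4,5}
  [8] u=1 | in ⊤ | out ⊤ | prev 4 | push {0}
  [9] u=4 | in ⊤ | out ⊤ | ==
  [10] u=5 | in ⊤ | out ⊤ | ==
  [11] u=0 | in ⊤ | out ⊤ | ==

Converged values:
  [0] ⊤
  [1] ⊤
  [2] 4
  [3] 0
  [4] ⊤
  [5] ⊤

11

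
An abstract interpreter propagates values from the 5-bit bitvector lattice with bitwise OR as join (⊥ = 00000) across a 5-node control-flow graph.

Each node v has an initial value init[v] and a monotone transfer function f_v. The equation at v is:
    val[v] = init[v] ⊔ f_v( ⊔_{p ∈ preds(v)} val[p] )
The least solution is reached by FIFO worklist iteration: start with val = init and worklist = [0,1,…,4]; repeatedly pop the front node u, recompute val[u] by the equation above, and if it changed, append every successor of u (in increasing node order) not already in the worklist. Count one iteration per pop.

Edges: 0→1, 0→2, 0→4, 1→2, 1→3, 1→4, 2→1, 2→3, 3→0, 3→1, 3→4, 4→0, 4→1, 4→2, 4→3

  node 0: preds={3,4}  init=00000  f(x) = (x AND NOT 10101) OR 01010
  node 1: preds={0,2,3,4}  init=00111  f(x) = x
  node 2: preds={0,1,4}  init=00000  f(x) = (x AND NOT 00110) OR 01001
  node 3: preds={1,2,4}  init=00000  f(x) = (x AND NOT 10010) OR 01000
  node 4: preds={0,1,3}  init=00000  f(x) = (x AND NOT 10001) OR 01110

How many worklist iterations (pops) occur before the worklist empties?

9

Iteration log — 9 steps:
  step 1. node 0  ⊔preds=00000  new=01010  old=00000  +wl: 
  step 2. node 1  ⊔preds=01010  new=01111  old=00111  +wl: 
  step 3. node 2  ⊔preds=01111  new=01001  old=00000  +wl: 1
  step 4. node 3  ⊔preds=01111  new=01101  old=00000  +wl: 0
  step 5. node 4  ⊔preds=01111  new=01110  old=00000  +wl: 2,3
  step 6. node 1  ⊔preds=01111  new=01111  stable
  step 7. node 0  ⊔preds=01111  new=01010  stable
  step 8. node 2  ⊔preds=01111  new=01001  stable
  step 9. node 3  ⊔preds=01111  new=01101  stable

Least fixpoint reached:
  node 0: 01010
  node 1: 01111
  node 2: 01001
  node 3: 01101
  node 4: 01110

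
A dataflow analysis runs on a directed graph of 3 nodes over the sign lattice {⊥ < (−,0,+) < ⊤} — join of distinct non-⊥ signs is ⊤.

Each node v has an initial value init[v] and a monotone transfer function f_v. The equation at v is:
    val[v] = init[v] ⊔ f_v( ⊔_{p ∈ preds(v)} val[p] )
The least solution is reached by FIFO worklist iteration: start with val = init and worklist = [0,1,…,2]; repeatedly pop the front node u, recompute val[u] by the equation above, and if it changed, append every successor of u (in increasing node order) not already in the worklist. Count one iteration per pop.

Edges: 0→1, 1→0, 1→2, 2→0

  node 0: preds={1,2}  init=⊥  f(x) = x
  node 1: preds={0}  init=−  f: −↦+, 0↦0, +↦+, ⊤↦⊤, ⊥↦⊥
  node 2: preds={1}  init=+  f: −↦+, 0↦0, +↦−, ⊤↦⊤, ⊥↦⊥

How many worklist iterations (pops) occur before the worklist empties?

4

Worklist (4 pops):
  #1 pop 0: in=⊤ → ⊤ (was ⊥); enqueue []
  #2 pop 1: in=⊤ → ⊤ (was −); enqueue [0]
  #3 pop 2: in=⊤ → ⊤ (was +); enqueue []
  #4 pop 0: in=⊤ → ⊤ (no change)

Fixpoint:
  val[0] = ⊤
  val[1] = ⊤
  val[2] = ⊤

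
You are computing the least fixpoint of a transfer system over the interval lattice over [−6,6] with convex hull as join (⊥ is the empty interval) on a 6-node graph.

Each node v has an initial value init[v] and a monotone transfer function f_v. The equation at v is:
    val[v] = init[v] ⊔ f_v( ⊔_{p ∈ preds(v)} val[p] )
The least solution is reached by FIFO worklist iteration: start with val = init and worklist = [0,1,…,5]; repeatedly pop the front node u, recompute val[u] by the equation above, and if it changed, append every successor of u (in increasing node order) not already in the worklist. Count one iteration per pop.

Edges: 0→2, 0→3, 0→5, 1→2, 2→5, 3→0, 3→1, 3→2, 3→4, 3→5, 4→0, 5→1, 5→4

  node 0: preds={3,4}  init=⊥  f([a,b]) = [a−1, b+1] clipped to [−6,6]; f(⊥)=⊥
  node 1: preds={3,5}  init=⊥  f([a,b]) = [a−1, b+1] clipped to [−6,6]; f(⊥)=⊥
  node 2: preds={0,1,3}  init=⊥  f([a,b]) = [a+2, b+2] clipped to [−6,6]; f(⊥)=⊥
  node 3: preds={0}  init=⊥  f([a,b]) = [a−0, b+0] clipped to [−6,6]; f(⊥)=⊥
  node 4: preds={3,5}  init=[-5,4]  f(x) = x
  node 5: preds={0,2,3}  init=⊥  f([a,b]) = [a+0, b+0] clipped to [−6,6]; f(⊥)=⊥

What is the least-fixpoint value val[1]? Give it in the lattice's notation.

Iteration log — 16 steps:
  step 1. node 0  ⊔preds=[-5,4]  new=[-6,5]  old=⊥  +wl: 
  step 2. node 1  ⊔preds=⊥  new=⊥  stable
  step 3. node 2  ⊔preds=[-6,5]  new=[-4,6]  old=⊥  +wl: 
  step 4. node 3  ⊔preds=[-6,5]  new=[-6,5]  old=⊥  +wl: 0,1,2
  step 5. node 4  ⊔preds=[-6,5]  new=[-6,5]  old=[-5,4]  +wl: 
  step 6. node 5  ⊔preds=[-6,6]  new=[-6,6]  old=⊥  +wl: 4
  step 7. node 0  ⊔preds=[-6,5]  new=[-6,6]  old=[-6,5]  +wl: 3,5
  step 8. node 1  ⊔preds=[-6,6]  new=[-6,6]  old=⊥  +wl: 
  step 9. node 2  ⊔preds=[-6,6]  new=[-4,6]  stable
  step 10. node 4  ⊔preds=[-6,6]  new=[-6,6]  old=[-6,5]  +wl: 0
  step 11. node 3  ⊔preds=[-6,6]  new=[-6,6]  old=[-6,5]  +wl: 1,2,4
  step 12. node 5  ⊔preds=[-6,6]  new=[-6,6]  stable
  step 13. node 0  ⊔preds=[-6,6]  new=[-6,6]  stable
  step 14. node 1  ⊔preds=[-6,6]  new=[-6,6]  stable
  step 15. node 2  ⊔preds=[-6,6]  new=[-4,6]  stable
  step 16. node 4  ⊔preds=[-6,6]  new=[-6,6]  stable

Least fixpoint reached:
  node 0: [-6,6]
  node 1: [-6,6]
  node 2: [-4,6]
  node 3: [-6,6]
  node 4: [-6,6]
  node 5: [-6,6]

[-6,6]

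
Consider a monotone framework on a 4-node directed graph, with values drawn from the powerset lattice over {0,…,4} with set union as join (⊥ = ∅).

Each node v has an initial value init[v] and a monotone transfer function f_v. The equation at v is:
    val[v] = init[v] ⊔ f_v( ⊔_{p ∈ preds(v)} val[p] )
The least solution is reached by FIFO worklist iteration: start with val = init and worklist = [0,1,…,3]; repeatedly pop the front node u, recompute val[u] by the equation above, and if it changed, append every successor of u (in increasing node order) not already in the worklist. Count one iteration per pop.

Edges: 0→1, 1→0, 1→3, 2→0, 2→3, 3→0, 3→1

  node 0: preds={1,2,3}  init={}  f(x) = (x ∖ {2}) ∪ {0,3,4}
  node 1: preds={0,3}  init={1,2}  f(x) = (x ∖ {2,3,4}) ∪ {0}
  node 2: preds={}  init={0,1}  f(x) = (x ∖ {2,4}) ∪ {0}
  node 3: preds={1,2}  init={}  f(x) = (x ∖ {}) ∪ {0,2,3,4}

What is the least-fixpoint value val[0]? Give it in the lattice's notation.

Trace (6 dequeues):
  [1] u=0 | in {0,1,2} | out {0,1,3,4} | prev {} | push {}
  [2] u=1 | in {0,1,3,4} | out {0,1,2} | prev {1,2} | push {0}
  [3] u=2 | in {} | out {0,1} | ==
  [4] u=3 | in {0,1,2} | out {0,1,2,3,4} | prev {} | push {1}
  [5] u=0 | in {0,1,2,3,4} | out {0,1,3,4} | ==
  [6] u=1 | in {0,1,2,3,4} | out {0,1,2} | ==

Converged values:
  [0] {0,1,3,4}
  [1] {0,1,2}
  [2] {0,1}
  [3] {0,1,2,3,4}

{0,1,3,4}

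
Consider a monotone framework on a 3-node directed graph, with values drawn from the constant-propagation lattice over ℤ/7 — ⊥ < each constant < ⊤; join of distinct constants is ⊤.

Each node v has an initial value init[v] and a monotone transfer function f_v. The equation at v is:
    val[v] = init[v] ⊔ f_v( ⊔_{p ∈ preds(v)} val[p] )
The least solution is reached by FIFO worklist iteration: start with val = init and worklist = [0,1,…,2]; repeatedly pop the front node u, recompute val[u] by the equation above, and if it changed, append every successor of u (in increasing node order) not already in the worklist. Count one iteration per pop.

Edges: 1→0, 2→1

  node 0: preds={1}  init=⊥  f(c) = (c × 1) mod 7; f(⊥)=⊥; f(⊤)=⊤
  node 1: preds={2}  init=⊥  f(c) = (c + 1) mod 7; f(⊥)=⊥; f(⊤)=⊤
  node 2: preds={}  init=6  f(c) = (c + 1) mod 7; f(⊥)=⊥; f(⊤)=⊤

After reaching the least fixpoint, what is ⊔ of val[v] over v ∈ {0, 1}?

0

Trace (4 dequeues):
  [1] u=0 | in ⊥ | out ⊥ | ==
  [2] u=1 | in 6 | out 0 | prev ⊥ | push {0}
  [3] u=2 | in ⊥ | out 6 | ==
  [4] u=0 | in 0 | out 0 | prev ⊥ | push {}

Converged values:
  [0] 0
  [1] 0
  [2] 6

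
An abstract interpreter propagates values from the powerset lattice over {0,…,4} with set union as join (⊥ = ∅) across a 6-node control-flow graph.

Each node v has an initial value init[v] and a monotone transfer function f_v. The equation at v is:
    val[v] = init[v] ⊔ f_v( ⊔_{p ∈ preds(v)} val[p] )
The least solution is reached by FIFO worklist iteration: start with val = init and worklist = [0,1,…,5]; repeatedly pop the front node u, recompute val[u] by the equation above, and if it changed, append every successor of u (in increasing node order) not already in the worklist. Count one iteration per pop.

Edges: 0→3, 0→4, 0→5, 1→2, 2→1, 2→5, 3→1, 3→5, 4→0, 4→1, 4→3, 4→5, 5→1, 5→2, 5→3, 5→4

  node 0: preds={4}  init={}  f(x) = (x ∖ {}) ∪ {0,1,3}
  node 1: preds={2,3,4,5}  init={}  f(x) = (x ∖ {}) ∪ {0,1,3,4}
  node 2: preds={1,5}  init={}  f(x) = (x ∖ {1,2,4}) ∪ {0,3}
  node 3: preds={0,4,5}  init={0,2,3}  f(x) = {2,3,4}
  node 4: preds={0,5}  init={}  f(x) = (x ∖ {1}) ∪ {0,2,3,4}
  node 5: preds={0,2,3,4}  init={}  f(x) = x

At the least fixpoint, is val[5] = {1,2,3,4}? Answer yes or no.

Iteration log — 12 steps:
  step 1. node 0  ⊔preds={}  new={0,1,3}  old={}  +wl: 
  step 2. node 1  ⊔preds={0,2,3}  new={0,1,2,3,4}  old={}  +wl: 
  step 3. node 2  ⊔preds={0,1,2,3,4}  new={0,3}  old={}  +wl: 1
  step 4. node 3  ⊔preds={0,1,3}  new={0,2,3,4}  old={0,2,3}  +wl: 
  step 5. node 4  ⊔preds={0,1,3}  new={0,2,3,4}  old={}  +wl: 0,3
  step 6. node 5  ⊔preds={0,1,2,3,4}  new={0,1,2,3,4}  old={}  +wl: 2,4
  step 7. node 1  ⊔preds={0,1,2,3,4}  new={0,1,2,3,4}  stable
  step 8. node 0  ⊔preds={0,2,3,4}  new={0,1,2,3,4}  old={0,1,3}  +wl: 5
  step 9. node 3  ⊔preds={0,1,2,3,4}  new={0,2,3,4}  stable
  step 10. node 2  ⊔preds={0,1,2,3,4}  new={0,3}  stable
  step 11. node 4  ⊔preds={0,1,2,3,4}  new={0,2,3,4}  stable
  step 12. node 5  ⊔preds={0,1,2,3,4}  new={0,1,2,3,4}  stable

Least fixpoint reached:
  node 0: {0,1,2,3,4}
  node 1: {0,1,2,3,4}
  node 2: {0,3}
  node 3: {0,2,3,4}
  node 4: {0,2,3,4}
  node 5: {0,1,2,3,4}

no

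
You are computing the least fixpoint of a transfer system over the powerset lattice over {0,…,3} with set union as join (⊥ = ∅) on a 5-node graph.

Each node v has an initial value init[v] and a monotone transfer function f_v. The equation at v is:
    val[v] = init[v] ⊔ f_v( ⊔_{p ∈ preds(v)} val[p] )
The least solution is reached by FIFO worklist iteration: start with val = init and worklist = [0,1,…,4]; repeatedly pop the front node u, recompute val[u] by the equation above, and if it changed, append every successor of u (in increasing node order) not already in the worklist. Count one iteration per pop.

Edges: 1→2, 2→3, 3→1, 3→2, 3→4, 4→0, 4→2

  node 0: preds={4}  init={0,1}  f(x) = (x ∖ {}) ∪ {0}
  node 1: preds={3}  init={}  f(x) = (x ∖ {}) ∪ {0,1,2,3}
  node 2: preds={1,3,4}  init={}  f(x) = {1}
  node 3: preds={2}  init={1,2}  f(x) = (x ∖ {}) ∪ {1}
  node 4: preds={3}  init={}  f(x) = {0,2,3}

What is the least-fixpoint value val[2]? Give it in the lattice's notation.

{1}

Worklist (7 pops):
  #1 pop 0: in={} → {0,1} (no change)
  #2 pop 1: in={1,2} → {0,1,2,3} (was {}); enqueue []
  #3 pop 2: in={0,1,2,3} → {1} (was {}); enqueue []
  #4 pop 3: in={1} → {1,2} (no change)
  #5 pop 4: in={1,2} → {0,2,3} (was {}); enqueue [0,2]
  #6 pop 0: in={0,2,3} → {0,1,2,3} (was {0,1}); enqueue []
  #7 pop 2: in={0,1,2,3} → {1} (no change)

Fixpoint:
  val[0] = {0,1,2,3}
  val[1] = {0,1,2,3}
  val[2] = {1}
  val[3] = {1,2}
  val[4] = {0,2,3}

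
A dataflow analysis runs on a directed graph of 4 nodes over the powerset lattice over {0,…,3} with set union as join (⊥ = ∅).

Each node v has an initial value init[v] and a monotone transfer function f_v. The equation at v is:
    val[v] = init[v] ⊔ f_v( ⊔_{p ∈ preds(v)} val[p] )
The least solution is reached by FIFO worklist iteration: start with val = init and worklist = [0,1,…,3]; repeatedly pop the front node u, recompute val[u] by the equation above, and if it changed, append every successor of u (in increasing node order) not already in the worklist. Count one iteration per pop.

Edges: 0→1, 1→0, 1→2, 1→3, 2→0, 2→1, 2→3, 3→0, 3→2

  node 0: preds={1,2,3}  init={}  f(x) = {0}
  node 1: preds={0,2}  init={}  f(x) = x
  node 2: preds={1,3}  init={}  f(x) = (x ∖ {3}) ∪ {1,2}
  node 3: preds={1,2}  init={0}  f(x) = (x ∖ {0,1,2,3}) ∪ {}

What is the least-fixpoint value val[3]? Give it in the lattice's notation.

{0}

Iteration log — 9 steps:
  step 1. node 0  ⊔preds={0}  new={0}  old={}  +wl: 
  step 2. node 1  ⊔preds={0}  new={0}  old={}  +wl: 0
  step 3. node 2  ⊔preds={0}  new={0,1,2}  old={}  +wl: 1
  step 4. node 3  ⊔preds={0,1,2}  new={0}  stable
  step 5. node 0  ⊔preds={0,1,2}  new={0}  stable
  step 6. node 1  ⊔preds={0,1,2}  new={0,1,2}  old={0}  +wl: 0,2,3
  step 7. node 0  ⊔preds={0,1,2}  new={0}  stable
  step 8. node 2  ⊔preds={0,1,2}  new={0,1,2}  stable
  step 9. node 3  ⊔preds={0,1,2}  new={0}  stable

Least fixpoint reached:
  node 0: {0}
  node 1: {0,1,2}
  node 2: {0,1,2}
  node 3: {0}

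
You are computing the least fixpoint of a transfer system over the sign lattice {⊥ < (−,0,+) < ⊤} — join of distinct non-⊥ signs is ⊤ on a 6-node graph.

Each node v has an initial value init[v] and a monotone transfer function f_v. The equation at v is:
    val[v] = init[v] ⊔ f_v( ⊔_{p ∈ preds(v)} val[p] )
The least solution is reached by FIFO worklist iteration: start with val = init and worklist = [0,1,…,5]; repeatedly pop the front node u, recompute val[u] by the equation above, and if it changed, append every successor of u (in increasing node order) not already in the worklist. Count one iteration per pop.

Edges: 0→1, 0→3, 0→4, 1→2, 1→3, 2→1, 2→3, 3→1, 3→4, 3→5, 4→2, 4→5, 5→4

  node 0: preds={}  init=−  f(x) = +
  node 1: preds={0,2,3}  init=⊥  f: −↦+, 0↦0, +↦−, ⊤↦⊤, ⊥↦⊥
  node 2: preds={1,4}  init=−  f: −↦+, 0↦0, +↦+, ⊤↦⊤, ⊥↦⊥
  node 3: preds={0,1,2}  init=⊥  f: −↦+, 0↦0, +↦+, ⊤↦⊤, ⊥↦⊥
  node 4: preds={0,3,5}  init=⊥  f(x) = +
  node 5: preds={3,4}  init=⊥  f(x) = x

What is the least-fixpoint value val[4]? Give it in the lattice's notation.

+

Worklist (9 pops):
  #1 pop 0: in=⊥ → ⊤ (was −); enqueue []
  #2 pop 1: in=⊤ → ⊤ (was ⊥); enqueue []
  #3 pop 2: in=⊤ → ⊤ (was −); enqueue [1]
  #4 pop 3: in=⊤ → ⊤ (was ⊥); enqueue []
  #5 pop 4: in=⊤ → + (was ⊥); enqueue [2]
  #6 pop 5: in=⊤ → ⊤ (was ⊥); enqueue [4]
  #7 pop 1: in=⊤ → ⊤ (no change)
  #8 pop 2: in=⊤ → ⊤ (no change)
  #9 pop 4: in=⊤ → + (no change)

Fixpoint:
  val[0] = ⊤
  val[1] = ⊤
  val[2] = ⊤
  val[3] = ⊤
  val[4] = +
  val[5] = ⊤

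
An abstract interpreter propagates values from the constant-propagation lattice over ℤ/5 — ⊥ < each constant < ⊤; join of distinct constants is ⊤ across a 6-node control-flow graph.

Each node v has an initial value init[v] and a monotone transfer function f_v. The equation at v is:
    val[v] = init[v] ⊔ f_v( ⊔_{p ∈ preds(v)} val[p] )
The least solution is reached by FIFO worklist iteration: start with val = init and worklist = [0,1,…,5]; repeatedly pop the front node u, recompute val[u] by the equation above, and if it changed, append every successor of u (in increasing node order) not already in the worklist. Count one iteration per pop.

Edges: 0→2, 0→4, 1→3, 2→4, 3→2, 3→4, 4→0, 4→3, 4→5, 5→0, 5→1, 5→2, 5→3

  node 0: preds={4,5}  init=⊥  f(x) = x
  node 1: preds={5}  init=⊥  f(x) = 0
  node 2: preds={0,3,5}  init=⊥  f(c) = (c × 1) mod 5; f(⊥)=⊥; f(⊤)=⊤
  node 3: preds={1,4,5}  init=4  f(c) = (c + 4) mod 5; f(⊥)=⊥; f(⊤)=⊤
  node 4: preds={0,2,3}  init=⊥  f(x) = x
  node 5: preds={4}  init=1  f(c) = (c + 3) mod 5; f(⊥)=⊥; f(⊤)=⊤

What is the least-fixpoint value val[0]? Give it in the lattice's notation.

⊤

Trace (12 dequeues):
  [1] u=0 | in 1 | out 1 | prev ⊥ | push {}
  [2] u=1 | in 1 | out 0 | prev ⊥ | push {}
  [3] u=2 | in ⊤ | out ⊤ | prev ⊥ | push {}
  [4] u=3 | in ⊤ | out ⊤ | prev 4 | push {2}
  [5] u=4 | in ⊤ | out ⊤ | prev ⊥ | push {0,3}
  [6] u=5 | in ⊤ | out ⊤ | prev 1 | push {1}
  [7] u=2 | in ⊤ | out ⊤ | ==
  [8] u=0 | in ⊤ | out ⊤ | prev 1 | push {2,4}
  [9] u=3 | in ⊤ | out ⊤ | ==
  [10] u=1 | in ⊤ | out 0 | ==
  [11] u=2 | in ⊤ | out ⊤ | ==
  [12] u=4 | in ⊤ | out ⊤ | ==

Converged values:
  [0] ⊤
  [1] 0
  [2] ⊤
  [3] ⊤
  [4] ⊤
  [5] ⊤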